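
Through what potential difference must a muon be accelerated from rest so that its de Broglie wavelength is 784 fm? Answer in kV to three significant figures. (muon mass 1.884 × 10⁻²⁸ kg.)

V = 11.8 kV

p = h/λ = 6.626 × 10⁻³⁴ / 7.840 × 10⁻¹³ = 8.452 × 10⁻²² kg·m/s.
KE = p²/(2m) = 1.896 × 10⁻¹⁵ J.
V = KE/e = 1.896 × 10⁻¹⁵ / (1.602 × 10⁻¹⁹) = 11.8 kV.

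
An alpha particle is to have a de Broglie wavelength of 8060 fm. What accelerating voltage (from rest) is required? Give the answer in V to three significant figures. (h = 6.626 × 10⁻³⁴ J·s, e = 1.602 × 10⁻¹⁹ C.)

V = 1.59 V

p = h/λ = 6.626 × 10⁻³⁴ / 8.060 × 10⁻¹² = 8.221 × 10⁻²³ kg·m/s.
KE = p²/(2m) = 5.085 × 10⁻¹⁹ J.
V = KE/2e = 5.085 × 10⁻¹⁹ / (2 × 1.602 × 10⁻¹⁹) = 1.59 V.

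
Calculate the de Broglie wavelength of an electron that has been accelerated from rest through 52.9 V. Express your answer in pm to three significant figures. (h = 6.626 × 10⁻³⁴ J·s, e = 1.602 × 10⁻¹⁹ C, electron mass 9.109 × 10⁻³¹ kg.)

λ = 169 pm

KE = eV = 1.602 × 10⁻¹⁹ × 52.90 = 8.475 × 10⁻¹⁸ J.
p = √(2mKE) = √(2 × 9.109 × 10⁻³¹ × 8.475 × 10⁻¹⁸) = 3.929 × 10⁻²⁴ kg·m/s.
λ = h/p = 6.626 × 10⁻³⁴ / 3.929 × 10⁻²⁴ = 1.69 × 10⁻¹⁰ m = 169 pm.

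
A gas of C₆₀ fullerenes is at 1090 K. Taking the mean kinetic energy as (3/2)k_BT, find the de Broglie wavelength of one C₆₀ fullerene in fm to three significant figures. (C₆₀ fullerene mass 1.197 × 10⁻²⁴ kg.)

λ = 2850 fm

KE = (3/2)k_BT = 1.5 × 1.381 × 10⁻²³ × 1090 = 2.258 × 10⁻²⁰ J.
p = √(2mKE) = √(2 × 1.197 × 10⁻²⁴ × 2.258 × 10⁻²⁰) = 2.325 × 10⁻²² kg·m/s.
λ = h/p = 2.85 × 10⁻¹² m = 2850 fm.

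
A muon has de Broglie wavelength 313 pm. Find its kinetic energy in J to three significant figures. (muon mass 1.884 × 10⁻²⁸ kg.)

KE = 1.19 × 10⁻²⁰ J

p = h/λ = 6.626 × 10⁻³⁴ / 3.130 × 10⁻¹⁰ = 2.117 × 10⁻²⁴ kg·m/s.
KE = p²/(2m) = (2.117 × 10⁻²⁴)² / (2 × 1.884 × 10⁻²⁸) = 1.189 × 10⁻²⁰ J = 1.19 × 10⁻²⁰ J.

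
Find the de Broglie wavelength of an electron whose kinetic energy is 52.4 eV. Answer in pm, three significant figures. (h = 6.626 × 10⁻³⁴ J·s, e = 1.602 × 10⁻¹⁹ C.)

λ = 169 pm

KE = 52.4 eV = 8.394 × 10⁻¹⁸ J.
p = √(2mKE) = √(2 × 9.109 × 10⁻³¹ × 8.394 × 10⁻¹⁸) = 3.911 × 10⁻²⁴ kg·m/s.
λ = h/p = 6.626 × 10⁻³⁴ / 3.911 × 10⁻²⁴ = 1.69 × 10⁻¹⁰ m = 169 pm.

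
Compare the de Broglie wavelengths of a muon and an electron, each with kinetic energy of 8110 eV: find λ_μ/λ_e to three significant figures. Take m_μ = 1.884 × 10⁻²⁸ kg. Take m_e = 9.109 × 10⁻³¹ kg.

At fixed KE, p = √(2mKE) so λ = h/p ∝ 1/√m.
λ_μ/λ_e = √(m_e/m_μ) = √(9.109 × 10⁻³¹/1.884 × 10⁻²⁸) = √(4.835 × 10⁻³) = 0.0695.

λ_μ/λ_e = 0.0695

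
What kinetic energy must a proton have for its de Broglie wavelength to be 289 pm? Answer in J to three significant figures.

KE = 1.57 × 10⁻²¹ J

p = h/λ = 6.626 × 10⁻³⁴ / 2.890 × 10⁻¹⁰ = 2.293 × 10⁻²⁴ kg·m/s.
KE = p²/(2m) = (2.293 × 10⁻²⁴)² / (2 × 1.673 × 10⁻²⁷) = 1.571 × 10⁻²¹ J = 1.57 × 10⁻²¹ J.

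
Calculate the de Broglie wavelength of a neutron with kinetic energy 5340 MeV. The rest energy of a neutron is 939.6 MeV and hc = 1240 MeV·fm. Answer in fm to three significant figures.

Total energy E = KE + m₀c² = 5340 + 939.6 = 6279.6 MeV.
(pc)² = E² − (m₀c²)² = (6279.6)² − (939.6)² = 3.855 × 10⁷ MeV², so pc = 6209 MeV.
λ = hc/(pc) = 1240 MeV·fm / 6209 MeV = 0.200 fm.

λ = 0.200 fm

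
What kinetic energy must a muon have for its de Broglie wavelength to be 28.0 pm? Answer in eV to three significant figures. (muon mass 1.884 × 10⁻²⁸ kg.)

p = h/λ = 6.626 × 10⁻³⁴ / 2.800 × 10⁻¹¹ = 2.366 × 10⁻²³ kg·m/s.
KE = p²/(2m) = (2.366 × 10⁻²³)² / (2 × 1.884 × 10⁻²⁸) = 1.486 × 10⁻¹⁸ J = 9.28 eV.

KE = 9.28 eV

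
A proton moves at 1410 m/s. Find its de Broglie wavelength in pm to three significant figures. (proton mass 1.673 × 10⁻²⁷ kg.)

p = mv = 1.673 × 10⁻²⁷ × 1410 = 2.359 × 10⁻²⁴ kg·m/s.
λ = h/p = 6.626 × 10⁻³⁴ / 2.359 × 10⁻²⁴ = 2.81 × 10⁻¹⁰ m = 281 pm.

λ = 281 pm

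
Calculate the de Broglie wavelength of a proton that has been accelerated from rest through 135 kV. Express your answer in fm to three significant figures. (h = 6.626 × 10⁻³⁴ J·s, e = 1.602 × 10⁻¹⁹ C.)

λ = 77.9 fm

KE = eV = 1.602 × 10⁻¹⁹ × 1.350 × 10⁵ = 2.163 × 10⁻¹⁴ J.
p = √(2mKE) = √(2 × 1.673 × 10⁻²⁷ × 2.163 × 10⁻¹⁴) = 8.507 × 10⁻²¹ kg·m/s.
λ = h/p = 6.626 × 10⁻³⁴ / 8.507 × 10⁻²¹ = 7.79 × 10⁻¹⁴ m = 77.9 fm.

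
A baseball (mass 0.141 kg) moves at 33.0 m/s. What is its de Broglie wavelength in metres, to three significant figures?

p = mv = 0.141 × 33.0 = 4.653 kg·m/s.
λ = h/p = 6.626 × 10⁻³⁴ / 4.653 = 1.42 × 10⁻³⁴ m.

λ = 1.42 × 10⁻³⁴ m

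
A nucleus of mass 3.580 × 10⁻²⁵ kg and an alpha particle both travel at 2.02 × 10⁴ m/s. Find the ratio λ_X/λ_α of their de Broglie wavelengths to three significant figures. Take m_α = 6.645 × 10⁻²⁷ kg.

λ_X/λ_α = 0.0186

At fixed v, p = mv so λ = h/(mv) ∝ 1/m.
λ_X/λ_α = m_α/m_X = 6.645 × 10⁻²⁷/3.580 × 10⁻²⁵ = 0.0186.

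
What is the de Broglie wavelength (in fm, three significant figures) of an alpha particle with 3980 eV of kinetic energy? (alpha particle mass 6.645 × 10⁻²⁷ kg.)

λ = 228 fm

KE = 3980 eV = 6.376 × 10⁻¹⁶ J.
p = √(2mKE) = √(2 × 6.645 × 10⁻²⁷ × 6.376 × 10⁻¹⁶) = 2.911 × 10⁻²¹ kg·m/s.
λ = h/p = 6.626 × 10⁻³⁴ / 2.911 × 10⁻²¹ = 2.28 × 10⁻¹³ m = 228 fm.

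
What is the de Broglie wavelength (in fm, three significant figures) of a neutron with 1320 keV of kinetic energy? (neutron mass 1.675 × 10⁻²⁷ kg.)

KE = 1320 keV = 2.115 × 10⁻¹³ J.
p = √(2mKE) = √(2 × 1.675 × 10⁻²⁷ × 2.115 × 10⁻¹³) = 2.662 × 10⁻²⁰ kg·m/s.
λ = h/p = 6.626 × 10⁻³⁴ / 2.662 × 10⁻²⁰ = 2.49 × 10⁻¹⁴ m = 24.9 fm.

λ = 24.9 fm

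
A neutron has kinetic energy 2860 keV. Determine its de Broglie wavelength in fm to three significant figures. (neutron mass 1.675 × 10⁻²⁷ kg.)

KE = 2860 keV = 4.582 × 10⁻¹³ J.
p = √(2mKE) = √(2 × 1.675 × 10⁻²⁷ × 4.582 × 10⁻¹³) = 3.918 × 10⁻²⁰ kg·m/s.
λ = h/p = 6.626 × 10⁻³⁴ / 3.918 × 10⁻²⁰ = 1.69 × 10⁻¹⁴ m = 16.9 fm.

λ = 16.9 fm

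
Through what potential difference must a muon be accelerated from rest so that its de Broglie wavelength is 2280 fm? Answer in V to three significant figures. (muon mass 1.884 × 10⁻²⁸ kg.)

p = h/λ = 6.626 × 10⁻³⁴ / 2.280 × 10⁻¹² = 2.906 × 10⁻²² kg·m/s.
KE = p²/(2m) = 2.241 × 10⁻¹⁶ J.
V = KE/e = 2.241 × 10⁻¹⁶ / (1.602 × 10⁻¹⁹) = 1400 V.

V = 1400 V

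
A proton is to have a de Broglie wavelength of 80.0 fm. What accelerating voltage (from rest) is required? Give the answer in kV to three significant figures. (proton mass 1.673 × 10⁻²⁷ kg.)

V = 128 kV

p = h/λ = 6.626 × 10⁻³⁴ / 8.000 × 10⁻¹⁴ = 8.282 × 10⁻²¹ kg·m/s.
KE = p²/(2m) = 2.050 × 10⁻¹⁴ J.
V = KE/e = 2.050 × 10⁻¹⁴ / (1.602 × 10⁻¹⁹) = 128 kV.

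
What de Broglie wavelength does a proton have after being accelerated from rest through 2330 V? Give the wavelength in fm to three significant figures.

λ = 593 fm

KE = eV = 1.602 × 10⁻¹⁹ × 2330 = 3.733 × 10⁻¹⁶ J.
p = √(2mKE) = √(2 × 1.673 × 10⁻²⁷ × 3.733 × 10⁻¹⁶) = 1.118 × 10⁻²¹ kg·m/s.
λ = h/p = 6.626 × 10⁻³⁴ / 1.118 × 10⁻²¹ = 5.93 × 10⁻¹³ m = 593 fm.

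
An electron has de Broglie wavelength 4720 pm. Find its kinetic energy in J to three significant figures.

p = h/λ = 6.626 × 10⁻³⁴ / 4.720 × 10⁻⁹ = 1.404 × 10⁻²⁵ kg·m/s.
KE = p²/(2m) = (1.404 × 10⁻²⁵)² / (2 × 9.109 × 10⁻³¹) = 1.082 × 10⁻²⁰ J = 1.08 × 10⁻²⁰ J.

KE = 1.08 × 10⁻²⁰ J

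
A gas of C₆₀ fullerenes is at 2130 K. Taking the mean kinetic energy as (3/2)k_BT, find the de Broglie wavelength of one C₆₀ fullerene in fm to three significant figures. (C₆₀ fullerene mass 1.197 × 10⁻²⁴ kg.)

λ = 2040 fm

KE = (3/2)k_BT = 1.5 × 1.381 × 10⁻²³ × 2130 = 4.412 × 10⁻²⁰ J.
p = √(2mKE) = √(2 × 1.197 × 10⁻²⁴ × 4.412 × 10⁻²⁰) = 3.250 × 10⁻²² kg·m/s.
λ = h/p = 2.04 × 10⁻¹² m = 2040 fm.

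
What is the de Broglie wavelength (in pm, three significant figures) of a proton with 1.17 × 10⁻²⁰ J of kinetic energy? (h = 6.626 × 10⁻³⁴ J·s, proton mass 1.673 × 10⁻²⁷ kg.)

p = √(2mKE) = √(2 × 1.673 × 10⁻²⁷ × 1.170 × 10⁻²⁰) = 6.257 × 10⁻²⁴ kg·m/s.
λ = h/p = 6.626 × 10⁻³⁴ / 6.257 × 10⁻²⁴ = 1.06 × 10⁻¹⁰ m = 106 pm.

λ = 106 pm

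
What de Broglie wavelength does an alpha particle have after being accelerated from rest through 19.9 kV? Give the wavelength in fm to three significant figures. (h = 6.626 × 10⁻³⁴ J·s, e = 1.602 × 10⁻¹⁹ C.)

KE = 2eV = 2 × 1.602 × 10⁻¹⁹ × 1.990 × 10⁴ = 6.376 × 10⁻¹⁵ J.
p = √(2mKE) = √(2 × 6.645 × 10⁻²⁷ × 6.376 × 10⁻¹⁵) = 9.205 × 10⁻²¹ kg·m/s.
λ = h/p = 6.626 × 10⁻³⁴ / 9.205 × 10⁻²¹ = 7.20 × 10⁻¹⁴ m = 72.0 fm.

λ = 72.0 fm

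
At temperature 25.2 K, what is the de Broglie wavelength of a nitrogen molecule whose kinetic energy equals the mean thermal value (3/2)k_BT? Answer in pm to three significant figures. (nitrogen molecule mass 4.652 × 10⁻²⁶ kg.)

λ = 95.1 pm

KE = (3/2)k_BT = 1.5 × 1.381 × 10⁻²³ × 25.2 = 5.220 × 10⁻²² J.
p = √(2mKE) = √(2 × 4.652 × 10⁻²⁶ × 5.220 × 10⁻²²) = 6.969 × 10⁻²⁴ kg·m/s.
λ = h/p = 9.51 × 10⁻¹¹ m = 95.1 pm.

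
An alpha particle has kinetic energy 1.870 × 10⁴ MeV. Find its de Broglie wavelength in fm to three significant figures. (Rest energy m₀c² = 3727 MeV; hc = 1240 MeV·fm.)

Total energy E = KE + m₀c² = 1.870 × 10⁴ + 3727 = 22427 MeV.
(pc)² = E² − (m₀c²)² = (22427)² − (3727)² = 4.891 × 10⁸ MeV², so pc = 2.212 × 10⁴ MeV.
λ = hc/(pc) = 1240 MeV·fm / 2.212 × 10⁴ MeV = 0.0561 fm.

λ = 0.0561 fm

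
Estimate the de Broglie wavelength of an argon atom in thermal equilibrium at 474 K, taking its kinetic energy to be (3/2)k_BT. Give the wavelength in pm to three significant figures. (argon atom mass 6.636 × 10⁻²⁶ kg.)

KE = (3/2)k_BT = 1.5 × 1.381 × 10⁻²³ × 474 = 9.819 × 10⁻²¹ J.
p = √(2mKE) = √(2 × 6.636 × 10⁻²⁶ × 9.819 × 10⁻²¹) = 3.610 × 10⁻²³ kg·m/s.
λ = h/p = 1.84 × 10⁻¹¹ m = 18.4 pm.

λ = 18.4 pm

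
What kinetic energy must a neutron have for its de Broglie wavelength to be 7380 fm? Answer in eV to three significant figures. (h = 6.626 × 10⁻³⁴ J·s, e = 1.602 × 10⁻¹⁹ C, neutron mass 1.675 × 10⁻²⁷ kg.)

p = h/λ = 6.626 × 10⁻³⁴ / 7.380 × 10⁻¹² = 8.978 × 10⁻²³ kg·m/s.
KE = p²/(2m) = (8.978 × 10⁻²³)² / (2 × 1.675 × 10⁻²⁷) = 2.406 × 10⁻¹⁸ J = 15.0 eV.

KE = 15.0 eV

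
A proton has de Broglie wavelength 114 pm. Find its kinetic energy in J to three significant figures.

KE = 1.01 × 10⁻²⁰ J

p = h/λ = 6.626 × 10⁻³⁴ / 1.140 × 10⁻¹⁰ = 5.812 × 10⁻²⁴ kg·m/s.
KE = p²/(2m) = (5.812 × 10⁻²⁴)² / (2 × 1.673 × 10⁻²⁷) = 1.010 × 10⁻²⁰ J = 1.01 × 10⁻²⁰ J.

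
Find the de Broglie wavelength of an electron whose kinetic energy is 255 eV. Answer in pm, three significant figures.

λ = 76.8 pm

KE = 255 eV = 4.085 × 10⁻¹⁷ J.
p = √(2mKE) = √(2 × 9.109 × 10⁻³¹ × 4.085 × 10⁻¹⁷) = 8.627 × 10⁻²⁴ kg·m/s.
λ = h/p = 6.626 × 10⁻³⁴ / 8.627 × 10⁻²⁴ = 7.68 × 10⁻¹¹ m = 76.8 pm.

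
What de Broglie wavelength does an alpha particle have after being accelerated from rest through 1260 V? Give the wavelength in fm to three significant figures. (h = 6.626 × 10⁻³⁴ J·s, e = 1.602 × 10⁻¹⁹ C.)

KE = 2eV = 2 × 1.602 × 10⁻¹⁹ × 1260 = 4.037 × 10⁻¹⁶ J.
p = √(2mKE) = √(2 × 6.645 × 10⁻²⁷ × 4.037 × 10⁻¹⁶) = 2.316 × 10⁻²¹ kg·m/s.
λ = h/p = 6.626 × 10⁻³⁴ / 2.316 × 10⁻²¹ = 2.86 × 10⁻¹³ m = 286 fm.

λ = 286 fm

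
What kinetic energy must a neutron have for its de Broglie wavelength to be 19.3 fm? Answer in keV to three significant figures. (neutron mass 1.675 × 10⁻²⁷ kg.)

p = h/λ = 6.626 × 10⁻³⁴ / 1.930 × 10⁻¹⁴ = 3.433 × 10⁻²⁰ kg·m/s.
KE = p²/(2m) = (3.433 × 10⁻²⁰)² / (2 × 1.675 × 10⁻²⁷) = 3.518 × 10⁻¹³ J = 2200 keV.

KE = 2200 keV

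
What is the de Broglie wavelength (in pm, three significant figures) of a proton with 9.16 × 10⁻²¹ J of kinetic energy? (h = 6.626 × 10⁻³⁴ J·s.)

λ = 120 pm

p = √(2mKE) = √(2 × 1.673 × 10⁻²⁷ × 9.160 × 10⁻²¹) = 5.536 × 10⁻²⁴ kg·m/s.
λ = h/p = 6.626 × 10⁻³⁴ / 5.536 × 10⁻²⁴ = 1.20 × 10⁻¹⁰ m = 120 pm.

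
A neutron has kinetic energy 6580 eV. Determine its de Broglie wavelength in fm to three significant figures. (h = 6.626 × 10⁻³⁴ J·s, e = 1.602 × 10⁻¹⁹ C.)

λ = 353 fm

KE = 6580 eV = 1.054 × 10⁻¹⁵ J.
p = √(2mKE) = √(2 × 1.675 × 10⁻²⁷ × 1.054 × 10⁻¹⁵) = 1.879 × 10⁻²¹ kg·m/s.
λ = h/p = 6.626 × 10⁻³⁴ / 1.879 × 10⁻²¹ = 3.53 × 10⁻¹³ m = 353 fm.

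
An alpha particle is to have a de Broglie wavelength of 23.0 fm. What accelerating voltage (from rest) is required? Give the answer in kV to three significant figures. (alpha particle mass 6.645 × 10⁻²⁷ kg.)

p = h/λ = 6.626 × 10⁻³⁴ / 2.300 × 10⁻¹⁴ = 2.881 × 10⁻²⁰ kg·m/s.
KE = p²/(2m) = 6.245 × 10⁻¹⁴ J.
V = KE/2e = 6.245 × 10⁻¹⁴ / (2 × 1.602 × 10⁻¹⁹) = 195 kV.

V = 195 kV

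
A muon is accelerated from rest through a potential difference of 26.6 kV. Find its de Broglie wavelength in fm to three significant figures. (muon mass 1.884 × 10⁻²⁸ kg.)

KE = eV = 1.602 × 10⁻¹⁹ × 2.660 × 10⁴ = 4.261 × 10⁻¹⁵ J.
p = √(2mKE) = √(2 × 1.884 × 10⁻²⁸ × 4.261 × 10⁻¹⁵) = 1.267 × 10⁻²¹ kg·m/s.
λ = h/p = 6.626 × 10⁻³⁴ / 1.267 × 10⁻²¹ = 5.23 × 10⁻¹³ m = 523 fm.

λ = 523 fm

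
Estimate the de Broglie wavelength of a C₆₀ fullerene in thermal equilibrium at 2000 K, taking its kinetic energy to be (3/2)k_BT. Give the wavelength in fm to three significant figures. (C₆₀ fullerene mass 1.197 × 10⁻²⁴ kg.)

KE = (3/2)k_BT = 1.5 × 1.381 × 10⁻²³ × 2000 = 4.143 × 10⁻²⁰ J.
p = √(2mKE) = √(2 × 1.197 × 10⁻²⁴ × 4.143 × 10⁻²⁰) = 3.149 × 10⁻²² kg·m/s.
λ = h/p = 2.10 × 10⁻¹² m = 2100 fm.

λ = 2100 fm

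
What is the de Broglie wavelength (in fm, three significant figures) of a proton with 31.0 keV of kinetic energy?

KE = 31.0 keV = 4.966 × 10⁻¹⁵ J.
p = √(2mKE) = √(2 × 1.673 × 10⁻²⁷ × 4.966 × 10⁻¹⁵) = 4.076 × 10⁻²¹ kg·m/s.
λ = h/p = 6.626 × 10⁻³⁴ / 4.076 × 10⁻²¹ = 1.63 × 10⁻¹³ m = 163 fm.

λ = 163 fm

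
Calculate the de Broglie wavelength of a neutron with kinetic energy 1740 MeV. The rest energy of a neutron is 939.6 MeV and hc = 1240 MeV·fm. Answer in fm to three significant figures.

Total energy E = KE + m₀c² = 1740 + 939.6 = 2679.6 MeV.
(pc)² = E² − (m₀c²)² = (2679.6)² − (939.6)² = 6.297 × 10⁶ MeV², so pc = 2509 MeV.
λ = hc/(pc) = 1240 MeV·fm / 2509 MeV = 0.494 fm.

λ = 0.494 fm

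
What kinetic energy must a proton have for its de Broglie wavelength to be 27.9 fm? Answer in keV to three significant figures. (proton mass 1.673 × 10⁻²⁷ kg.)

p = h/λ = 6.626 × 10⁻³⁴ / 2.790 × 10⁻¹⁴ = 2.375 × 10⁻²⁰ kg·m/s.
KE = p²/(2m) = (2.375 × 10⁻²⁰)² / (2 × 1.673 × 10⁻²⁷) = 1.686 × 10⁻¹³ J = 1050 keV.

KE = 1050 keV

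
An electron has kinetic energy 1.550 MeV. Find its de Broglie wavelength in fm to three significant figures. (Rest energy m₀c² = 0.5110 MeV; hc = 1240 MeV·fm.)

λ = 621 fm

Total energy E = KE + m₀c² = 1.550 + 0.5110 = 2.0610 MeV.
(pc)² = E² − (m₀c²)² = (2.0610)² − (0.5110)² = 3.987 MeV², so pc = 1.997 MeV.
λ = hc/(pc) = 1240 MeV·fm / 1.997 MeV = 621 fm.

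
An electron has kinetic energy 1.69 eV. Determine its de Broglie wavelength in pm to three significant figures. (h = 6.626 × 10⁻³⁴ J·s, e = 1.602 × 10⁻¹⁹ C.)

KE = 1.69 eV = 2.707 × 10⁻¹⁹ J.
p = √(2mKE) = √(2 × 9.109 × 10⁻³¹ × 2.707 × 10⁻¹⁹) = 7.023 × 10⁻²⁵ kg·m/s.
λ = h/p = 6.626 × 10⁻³⁴ / 7.023 × 10⁻²⁵ = 9.43 × 10⁻¹⁰ m = 943 pm.

λ = 943 pm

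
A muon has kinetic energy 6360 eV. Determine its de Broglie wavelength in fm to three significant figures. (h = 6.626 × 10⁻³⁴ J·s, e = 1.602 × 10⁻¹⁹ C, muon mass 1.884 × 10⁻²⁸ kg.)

KE = 6360 eV = 1.019 × 10⁻¹⁵ J.
p = √(2mKE) = √(2 × 1.884 × 10⁻²⁸ × 1.019 × 10⁻¹⁵) = 6.196 × 10⁻²² kg·m/s.
λ = h/p = 6.626 × 10⁻³⁴ / 6.196 × 10⁻²² = 1.07 × 10⁻¹² m = 1070 fm.

λ = 1070 fm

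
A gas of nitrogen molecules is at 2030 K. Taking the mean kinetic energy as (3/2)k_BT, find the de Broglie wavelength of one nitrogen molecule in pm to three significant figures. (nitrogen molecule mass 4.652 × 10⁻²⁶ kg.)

KE = (3/2)k_BT = 1.5 × 1.381 × 10⁻²³ × 2030 = 4.205 × 10⁻²⁰ J.
p = √(2mKE) = √(2 × 4.652 × 10⁻²⁶ × 4.205 × 10⁻²⁰) = 6.255 × 10⁻²³ kg·m/s.
λ = h/p = 1.06 × 10⁻¹¹ m = 10.6 pm.

λ = 10.6 pm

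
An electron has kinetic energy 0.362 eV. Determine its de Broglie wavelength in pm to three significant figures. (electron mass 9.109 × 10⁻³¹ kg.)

λ = 2040 pm

KE = 0.362 eV = 5.799 × 10⁻²⁰ J.
p = √(2mKE) = √(2 × 9.109 × 10⁻³¹ × 5.799 × 10⁻²⁰) = 3.250 × 10⁻²⁵ kg·m/s.
λ = h/p = 6.626 × 10⁻³⁴ / 3.250 × 10⁻²⁵ = 2.04 × 10⁻⁹ m = 2040 pm.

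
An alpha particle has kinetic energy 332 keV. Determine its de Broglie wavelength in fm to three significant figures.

λ = 24.9 fm

KE = 332 keV = 5.319 × 10⁻¹⁴ J.
p = √(2mKE) = √(2 × 6.645 × 10⁻²⁷ × 5.319 × 10⁻¹⁴) = 2.659 × 10⁻²⁰ kg·m/s.
λ = h/p = 6.626 × 10⁻³⁴ / 2.659 × 10⁻²⁰ = 2.49 × 10⁻¹⁴ m = 24.9 fm.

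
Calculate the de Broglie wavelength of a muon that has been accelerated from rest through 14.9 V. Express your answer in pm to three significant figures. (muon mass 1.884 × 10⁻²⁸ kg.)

KE = eV = 1.602 × 10⁻¹⁹ × 14.90 = 2.387 × 10⁻¹⁸ J.
p = √(2mKE) = √(2 × 1.884 × 10⁻²⁸ × 2.387 × 10⁻¹⁸) = 2.999 × 10⁻²³ kg·m/s.
λ = h/p = 6.626 × 10⁻³⁴ / 2.999 × 10⁻²³ = 2.21 × 10⁻¹¹ m = 22.1 pm.

λ = 22.1 pm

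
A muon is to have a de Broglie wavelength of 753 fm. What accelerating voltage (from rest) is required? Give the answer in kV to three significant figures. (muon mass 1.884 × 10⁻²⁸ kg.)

p = h/λ = 6.626 × 10⁻³⁴ / 7.530 × 10⁻¹³ = 8.799 × 10⁻²² kg·m/s.
KE = p²/(2m) = 2.055 × 10⁻¹⁵ J.
V = KE/e = 2.055 × 10⁻¹⁵ / (1.602 × 10⁻¹⁹) = 12.8 kV.

V = 12.8 kV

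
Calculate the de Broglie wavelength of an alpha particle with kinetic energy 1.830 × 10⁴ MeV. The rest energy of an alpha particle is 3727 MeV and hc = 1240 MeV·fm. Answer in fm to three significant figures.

Total energy E = KE + m₀c² = 1.830 × 10⁴ + 3727 = 22027 MeV.
(pc)² = E² − (m₀c²)² = (22027)² − (3727)² = 4.713 × 10⁸ MeV², so pc = 2.171 × 10⁴ MeV.
λ = hc/(pc) = 1240 MeV·fm / 2.171 × 10⁴ MeV = 0.0571 fm.

λ = 0.0571 fm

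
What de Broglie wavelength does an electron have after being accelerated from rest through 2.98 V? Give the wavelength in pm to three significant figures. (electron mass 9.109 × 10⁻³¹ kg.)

λ = 710 pm

KE = eV = 1.602 × 10⁻¹⁹ × 2.980 = 4.774 × 10⁻¹⁹ J.
p = √(2mKE) = √(2 × 9.109 × 10⁻³¹ × 4.774 × 10⁻¹⁹) = 9.326 × 10⁻²⁵ kg·m/s.
λ = h/p = 6.626 × 10⁻³⁴ / 9.326 × 10⁻²⁵ = 7.10 × 10⁻¹⁰ m = 710 pm.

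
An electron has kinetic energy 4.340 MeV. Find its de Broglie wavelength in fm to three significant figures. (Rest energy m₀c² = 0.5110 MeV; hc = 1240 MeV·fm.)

λ = 257 fm

Total energy E = KE + m₀c² = 4.340 + 0.5110 = 4.8510 MeV.
(pc)² = E² − (m₀c²)² = (4.8510)² − (0.5110)² = 23.27 MeV², so pc = 4.824 MeV.
λ = hc/(pc) = 1240 MeV·fm / 4.824 MeV = 257 fm.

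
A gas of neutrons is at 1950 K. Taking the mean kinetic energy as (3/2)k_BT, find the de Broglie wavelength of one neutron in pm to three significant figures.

KE = (3/2)k_BT = 1.5 × 1.381 × 10⁻²³ × 1950 = 4.039 × 10⁻²⁰ J.
p = √(2mKE) = √(2 × 1.675 × 10⁻²⁷ × 4.039 × 10⁻²⁰) = 1.163 × 10⁻²³ kg·m/s.
λ = h/p = 5.70 × 10⁻¹¹ m = 57.0 pm.

λ = 57.0 pm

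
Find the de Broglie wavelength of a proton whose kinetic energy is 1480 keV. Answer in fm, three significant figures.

λ = 23.5 fm

KE = 1480 keV = 2.371 × 10⁻¹³ J.
p = √(2mKE) = √(2 × 1.673 × 10⁻²⁷ × 2.371 × 10⁻¹³) = 2.817 × 10⁻²⁰ kg·m/s.
λ = h/p = 6.626 × 10⁻³⁴ / 2.817 × 10⁻²⁰ = 2.35 × 10⁻¹⁴ m = 23.5 fm.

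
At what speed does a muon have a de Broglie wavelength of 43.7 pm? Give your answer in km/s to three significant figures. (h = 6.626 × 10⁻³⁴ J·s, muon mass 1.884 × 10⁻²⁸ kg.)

p = h/λ = 6.626 × 10⁻³⁴ / 4.370 × 10⁻¹¹ = 1.516 × 10⁻²³ kg·m/s.
v = p/m = 1.516 × 10⁻²³ / 1.884 × 10⁻²⁸ = 8.05 × 10⁴ m/s = 80.5 km/s.

v = 80.5 km/s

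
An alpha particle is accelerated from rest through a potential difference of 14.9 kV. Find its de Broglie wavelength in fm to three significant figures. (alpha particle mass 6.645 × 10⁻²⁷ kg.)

KE = 2eV = 2 × 1.602 × 10⁻¹⁹ × 1.490 × 10⁴ = 4.774 × 10⁻¹⁵ J.
p = √(2mKE) = √(2 × 6.645 × 10⁻²⁷ × 4.774 × 10⁻¹⁵) = 7.965 × 10⁻²¹ kg·m/s.
λ = h/p = 6.626 × 10⁻³⁴ / 7.965 × 10⁻²¹ = 8.32 × 10⁻¹⁴ m = 83.2 fm.

λ = 83.2 fm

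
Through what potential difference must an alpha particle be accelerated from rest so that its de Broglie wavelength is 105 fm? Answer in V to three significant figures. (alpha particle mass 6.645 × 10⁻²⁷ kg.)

p = h/λ = 6.626 × 10⁻³⁴ / 1.050 × 10⁻¹³ = 6.310 × 10⁻²¹ kg·m/s.
KE = p²/(2m) = 2.996 × 10⁻¹⁵ J.
V = KE/2e = 2.996 × 10⁻¹⁵ / (2 × 1.602 × 10⁻¹⁹) = 9350 V.

V = 9350 V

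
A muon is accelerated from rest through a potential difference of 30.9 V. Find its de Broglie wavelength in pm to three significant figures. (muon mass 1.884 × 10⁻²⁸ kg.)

λ = 15.3 pm

KE = eV = 1.602 × 10⁻¹⁹ × 30.90 = 4.950 × 10⁻¹⁸ J.
p = √(2mKE) = √(2 × 1.884 × 10⁻²⁸ × 4.950 × 10⁻¹⁸) = 4.319 × 10⁻²³ kg·m/s.
λ = h/p = 6.626 × 10⁻³⁴ / 4.319 × 10⁻²³ = 1.53 × 10⁻¹¹ m = 15.3 pm.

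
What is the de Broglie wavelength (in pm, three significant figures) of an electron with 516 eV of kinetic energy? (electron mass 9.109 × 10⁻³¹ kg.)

KE = 516 eV = 8.266 × 10⁻¹⁷ J.
p = √(2mKE) = √(2 × 9.109 × 10⁻³¹ × 8.266 × 10⁻¹⁷) = 1.227 × 10⁻²³ kg·m/s.
λ = h/p = 6.626 × 10⁻³⁴ / 1.227 × 10⁻²³ = 5.40 × 10⁻¹¹ m = 54.0 pm.

λ = 54.0 pm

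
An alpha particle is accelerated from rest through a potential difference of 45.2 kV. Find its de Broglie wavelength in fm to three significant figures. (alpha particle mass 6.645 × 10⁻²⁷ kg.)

KE = 2eV = 2 × 1.602 × 10⁻¹⁹ × 4.520 × 10⁴ = 1.448 × 10⁻¹⁴ J.
p = √(2mKE) = √(2 × 6.645 × 10⁻²⁷ × 1.448 × 10⁻¹⁴) = 1.387 × 10⁻²⁰ kg·m/s.
λ = h/p = 6.626 × 10⁻³⁴ / 1.387 × 10⁻²⁰ = 4.78 × 10⁻¹⁴ m = 47.8 fm.

λ = 47.8 fm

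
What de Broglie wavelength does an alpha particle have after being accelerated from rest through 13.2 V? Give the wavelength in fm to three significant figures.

λ = 2790 fm

KE = 2eV = 2 × 1.602 × 10⁻¹⁹ × 13.20 = 4.229 × 10⁻¹⁸ J.
p = √(2mKE) = √(2 × 6.645 × 10⁻²⁷ × 4.229 × 10⁻¹⁸) = 2.371 × 10⁻²² kg·m/s.
λ = h/p = 6.626 × 10⁻³⁴ / 2.371 × 10⁻²² = 2.79 × 10⁻¹² m = 2790 fm.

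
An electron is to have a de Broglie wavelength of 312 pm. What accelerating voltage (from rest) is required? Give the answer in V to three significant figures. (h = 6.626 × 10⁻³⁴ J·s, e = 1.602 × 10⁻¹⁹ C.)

V = 15.5 V

p = h/λ = 6.626 × 10⁻³⁴ / 3.120 × 10⁻¹⁰ = 2.124 × 10⁻²⁴ kg·m/s.
KE = p²/(2m) = 2.476 × 10⁻¹⁸ J.
V = KE/e = 2.476 × 10⁻¹⁸ / (1.602 × 10⁻¹⁹) = 15.5 V.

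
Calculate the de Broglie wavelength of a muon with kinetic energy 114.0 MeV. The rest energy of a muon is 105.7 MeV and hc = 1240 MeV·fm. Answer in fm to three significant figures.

λ = 6.44 fm

Total energy E = KE + m₀c² = 114.0 + 105.7 = 219.7 MeV.
(pc)² = E² − (m₀c²)² = (219.7)² − (105.7)² = 3.710 × 10⁴ MeV², so pc = 192.6 MeV.
λ = hc/(pc) = 1240 MeV·fm / 192.6 MeV = 6.44 fm.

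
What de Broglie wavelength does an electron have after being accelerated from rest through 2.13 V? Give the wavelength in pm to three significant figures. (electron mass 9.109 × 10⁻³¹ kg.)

λ = 840 pm

KE = eV = 1.602 × 10⁻¹⁹ × 2.130 = 3.412 × 10⁻¹⁹ J.
p = √(2mKE) = √(2 × 9.109 × 10⁻³¹ × 3.412 × 10⁻¹⁹) = 7.884 × 10⁻²⁵ kg·m/s.
λ = h/p = 6.626 × 10⁻³⁴ / 7.884 × 10⁻²⁵ = 8.40 × 10⁻¹⁰ m = 840 pm.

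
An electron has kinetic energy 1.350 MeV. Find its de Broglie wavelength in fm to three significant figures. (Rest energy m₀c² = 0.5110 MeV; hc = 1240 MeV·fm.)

λ = 693 fm

Total energy E = KE + m₀c² = 1.350 + 0.5110 = 1.8610 MeV.
(pc)² = E² − (m₀c²)² = (1.8610)² − (0.5110)² = 3.202 MeV², so pc = 1.789 MeV.
λ = hc/(pc) = 1240 MeV·fm / 1.789 MeV = 693 fm.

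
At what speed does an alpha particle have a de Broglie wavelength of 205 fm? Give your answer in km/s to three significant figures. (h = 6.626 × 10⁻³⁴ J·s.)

p = h/λ = 6.626 × 10⁻³⁴ / 2.050 × 10⁻¹³ = 3.232 × 10⁻²¹ kg·m/s.
v = p/m = 3.232 × 10⁻²¹ / 6.645 × 10⁻²⁷ = 4.86 × 10⁵ m/s = 486 km/s.

v = 486 km/s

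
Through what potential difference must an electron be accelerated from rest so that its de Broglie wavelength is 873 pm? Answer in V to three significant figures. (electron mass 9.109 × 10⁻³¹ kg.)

p = h/λ = 6.626 × 10⁻³⁴ / 8.730 × 10⁻¹⁰ = 7.590 × 10⁻²⁵ kg·m/s.
KE = p²/(2m) = 3.162 × 10⁻¹⁹ J.
V = KE/e = 3.162 × 10⁻¹⁹ / (1.602 × 10⁻¹⁹) = 1.97 V.

V = 1.97 V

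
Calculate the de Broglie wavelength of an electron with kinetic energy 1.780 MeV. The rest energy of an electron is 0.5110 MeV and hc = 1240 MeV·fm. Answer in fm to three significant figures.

λ = 555 fm

Total energy E = KE + m₀c² = 1.780 + 0.5110 = 2.2910 MeV.
(pc)² = E² − (m₀c²)² = (2.2910)² − (0.5110)² = 4.988 MeV², so pc = 2.233 MeV.
λ = hc/(pc) = 1240 MeV·fm / 2.233 MeV = 555 fm.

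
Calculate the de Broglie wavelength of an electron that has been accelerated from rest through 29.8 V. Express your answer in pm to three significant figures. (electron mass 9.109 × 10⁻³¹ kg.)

λ = 225 pm

KE = eV = 1.602 × 10⁻¹⁹ × 29.80 = 4.774 × 10⁻¹⁸ J.
p = √(2mKE) = √(2 × 9.109 × 10⁻³¹ × 4.774 × 10⁻¹⁸) = 2.949 × 10⁻²⁴ kg·m/s.
λ = h/p = 6.626 × 10⁻³⁴ / 2.949 × 10⁻²⁴ = 2.25 × 10⁻¹⁰ m = 225 pm.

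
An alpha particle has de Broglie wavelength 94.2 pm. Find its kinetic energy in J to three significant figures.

KE = 3.72 × 10⁻²¹ J

p = h/λ = 6.626 × 10⁻³⁴ / 9.420 × 10⁻¹¹ = 7.034 × 10⁻²⁴ kg·m/s.
KE = p²/(2m) = (7.034 × 10⁻²⁴)² / (2 × 6.645 × 10⁻²⁷) = 3.723 × 10⁻²¹ J = 3.72 × 10⁻²¹ J.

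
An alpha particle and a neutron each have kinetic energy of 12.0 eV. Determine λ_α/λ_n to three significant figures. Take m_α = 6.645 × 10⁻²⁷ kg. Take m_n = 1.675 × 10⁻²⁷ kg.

λ_α/λ_n = 0.502

At fixed KE, p = √(2mKE) so λ = h/p ∝ 1/√m.
λ_α/λ_n = √(m_n/m_α) = √(1.675 × 10⁻²⁷/6.645 × 10⁻²⁷) = √(0.2521) = 0.502.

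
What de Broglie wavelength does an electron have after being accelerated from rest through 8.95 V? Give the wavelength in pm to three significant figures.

KE = eV = 1.602 × 10⁻¹⁹ × 8.950 = 1.434 × 10⁻¹⁸ J.
p = √(2mKE) = √(2 × 9.109 × 10⁻³¹ × 1.434 × 10⁻¹⁸) = 1.616 × 10⁻²⁴ kg·m/s.
λ = h/p = 6.626 × 10⁻³⁴ / 1.616 × 10⁻²⁴ = 4.10 × 10⁻¹⁰ m = 410 pm.

λ = 410 pm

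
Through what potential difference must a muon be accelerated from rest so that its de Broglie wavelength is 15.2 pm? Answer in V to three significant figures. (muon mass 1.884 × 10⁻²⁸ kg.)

p = h/λ = 6.626 × 10⁻³⁴ / 1.520 × 10⁻¹¹ = 4.359 × 10⁻²³ kg·m/s.
KE = p²/(2m) = 5.043 × 10⁻¹⁸ J.
V = KE/e = 5.043 × 10⁻¹⁸ / (1.602 × 10⁻¹⁹) = 31.5 V.

V = 31.5 V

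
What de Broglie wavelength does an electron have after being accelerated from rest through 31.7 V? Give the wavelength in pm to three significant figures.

λ = 218 pm

KE = eV = 1.602 × 10⁻¹⁹ × 31.70 = 5.078 × 10⁻¹⁸ J.
p = √(2mKE) = √(2 × 9.109 × 10⁻³¹ × 5.078 × 10⁻¹⁸) = 3.042 × 10⁻²⁴ kg·m/s.
λ = h/p = 6.626 × 10⁻³⁴ / 3.042 × 10⁻²⁴ = 2.18 × 10⁻¹⁰ m = 218 pm.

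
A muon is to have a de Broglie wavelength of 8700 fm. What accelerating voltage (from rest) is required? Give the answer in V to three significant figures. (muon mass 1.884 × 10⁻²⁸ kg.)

V = 96.1 V

p = h/λ = 6.626 × 10⁻³⁴ / 8.700 × 10⁻¹² = 7.616 × 10⁻²³ kg·m/s.
KE = p²/(2m) = 1.539 × 10⁻¹⁷ J.
V = KE/e = 1.539 × 10⁻¹⁷ / (1.602 × 10⁻¹⁹) = 96.1 V.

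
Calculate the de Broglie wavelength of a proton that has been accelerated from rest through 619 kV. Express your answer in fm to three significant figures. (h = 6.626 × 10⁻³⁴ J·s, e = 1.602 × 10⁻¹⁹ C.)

λ = 36.4 fm

KE = eV = 1.602 × 10⁻¹⁹ × 6.190 × 10⁵ = 9.916 × 10⁻¹⁴ J.
p = √(2mKE) = √(2 × 1.673 × 10⁻²⁷ × 9.916 × 10⁻¹⁴) = 1.822 × 10⁻²⁰ kg·m/s.
λ = h/p = 6.626 × 10⁻³⁴ / 1.822 × 10⁻²⁰ = 3.64 × 10⁻¹⁴ m = 36.4 fm.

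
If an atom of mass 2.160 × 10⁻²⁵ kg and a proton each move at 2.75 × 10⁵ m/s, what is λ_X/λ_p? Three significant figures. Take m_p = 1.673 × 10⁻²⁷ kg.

λ_X/λ_p = 7.75 × 10⁻³

At fixed v, p = mv so λ = h/(mv) ∝ 1/m.
λ_X/λ_p = m_p/m_X = 1.673 × 10⁻²⁷/2.160 × 10⁻²⁵ = 7.75 × 10⁻³.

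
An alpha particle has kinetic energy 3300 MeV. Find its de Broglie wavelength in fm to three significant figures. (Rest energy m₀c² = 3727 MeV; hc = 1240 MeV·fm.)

λ = 0.208 fm

Total energy E = KE + m₀c² = 3300 + 3727 = 7027 MeV.
(pc)² = E² − (m₀c²)² = (7027)² − (3727)² = 3.549 × 10⁷ MeV², so pc = 5957 MeV.
λ = hc/(pc) = 1240 MeV·fm / 5957 MeV = 0.208 fm.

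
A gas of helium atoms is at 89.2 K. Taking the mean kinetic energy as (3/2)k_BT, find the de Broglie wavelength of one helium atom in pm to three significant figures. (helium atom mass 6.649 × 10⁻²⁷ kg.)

KE = (3/2)k_BT = 1.5 × 1.381 × 10⁻²³ × 89.2 = 1.848 × 10⁻²¹ J.
p = √(2mKE) = √(2 × 6.649 × 10⁻²⁷ × 1.848 × 10⁻²¹) = 4.957 × 10⁻²⁴ kg·m/s.
λ = h/p = 1.34 × 10⁻¹⁰ m = 134 pm.

λ = 134 pm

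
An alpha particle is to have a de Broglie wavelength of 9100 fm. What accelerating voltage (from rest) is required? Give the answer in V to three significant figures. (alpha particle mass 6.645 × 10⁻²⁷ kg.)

p = h/λ = 6.626 × 10⁻³⁴ / 9.100 × 10⁻¹² = 7.281 × 10⁻²³ kg·m/s.
KE = p²/(2m) = 3.989 × 10⁻¹⁹ J.
V = KE/2e = 3.989 × 10⁻¹⁹ / (2 × 1.602 × 10⁻¹⁹) = 1.25 V.

V = 1.25 V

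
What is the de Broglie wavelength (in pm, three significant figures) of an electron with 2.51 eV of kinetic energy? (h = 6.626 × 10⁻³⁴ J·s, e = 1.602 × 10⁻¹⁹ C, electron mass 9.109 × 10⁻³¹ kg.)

KE = 2.51 eV = 4.021 × 10⁻¹⁹ J.
p = √(2mKE) = √(2 × 9.109 × 10⁻³¹ × 4.021 × 10⁻¹⁹) = 8.559 × 10⁻²⁵ kg·m/s.
λ = h/p = 6.626 × 10⁻³⁴ / 8.559 × 10⁻²⁵ = 7.74 × 10⁻¹⁰ m = 774 pm.

λ = 774 pm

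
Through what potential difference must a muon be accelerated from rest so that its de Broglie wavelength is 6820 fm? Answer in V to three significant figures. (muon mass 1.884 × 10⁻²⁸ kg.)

p = h/λ = 6.626 × 10⁻³⁴ / 6.820 × 10⁻¹² = 9.716 × 10⁻²³ kg·m/s.
KE = p²/(2m) = 2.505 × 10⁻¹⁷ J.
V = KE/e = 2.505 × 10⁻¹⁷ / (1.602 × 10⁻¹⁹) = 156 V.

V = 156 V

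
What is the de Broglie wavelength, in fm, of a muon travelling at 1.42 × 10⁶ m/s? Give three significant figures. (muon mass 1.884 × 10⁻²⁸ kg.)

λ = 2480 fm

p = mv = 1.884 × 10⁻²⁸ × 1.42 × 10⁶ = 2.675 × 10⁻²² kg·m/s.
λ = h/p = 6.626 × 10⁻³⁴ / 2.675 × 10⁻²² = 2.48 × 10⁻¹² m = 2480 fm.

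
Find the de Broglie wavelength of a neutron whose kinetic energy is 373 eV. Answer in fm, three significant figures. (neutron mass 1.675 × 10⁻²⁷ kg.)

KE = 373 eV = 5.975 × 10⁻¹⁷ J.
p = √(2mKE) = √(2 × 1.675 × 10⁻²⁷ × 5.975 × 10⁻¹⁷) = 4.474 × 10⁻²² kg·m/s.
λ = h/p = 6.626 × 10⁻³⁴ / 4.474 × 10⁻²² = 1.48 × 10⁻¹² m = 1480 fm.

λ = 1480 fm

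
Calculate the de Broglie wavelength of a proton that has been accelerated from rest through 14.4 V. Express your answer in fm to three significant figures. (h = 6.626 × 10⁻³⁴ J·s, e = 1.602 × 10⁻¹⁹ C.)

λ = 7540 fm

KE = eV = 1.602 × 10⁻¹⁹ × 14.40 = 2.307 × 10⁻¹⁸ J.
p = √(2mKE) = √(2 × 1.673 × 10⁻²⁷ × 2.307 × 10⁻¹⁸) = 8.786 × 10⁻²³ kg·m/s.
λ = h/p = 6.626 × 10⁻³⁴ / 8.786 × 10⁻²³ = 7.54 × 10⁻¹² m = 7540 fm.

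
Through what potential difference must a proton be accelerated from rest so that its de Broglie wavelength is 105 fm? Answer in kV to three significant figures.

V = 74.3 kV

p = h/λ = 6.626 × 10⁻³⁴ / 1.050 × 10⁻¹³ = 6.310 × 10⁻²¹ kg·m/s.
KE = p²/(2m) = 1.190 × 10⁻¹⁴ J.
V = KE/e = 1.190 × 10⁻¹⁴ / (1.602 × 10⁻¹⁹) = 74.3 kV.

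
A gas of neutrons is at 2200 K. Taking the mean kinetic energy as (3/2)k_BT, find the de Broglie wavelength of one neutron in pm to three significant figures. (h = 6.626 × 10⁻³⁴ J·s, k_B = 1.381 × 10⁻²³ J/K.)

KE = (3/2)k_BT = 1.5 × 1.381 × 10⁻²³ × 2200 = 4.557 × 10⁻²⁰ J.
p = √(2mKE) = √(2 × 1.675 × 10⁻²⁷ × 4.557 × 10⁻²⁰) = 1.236 × 10⁻²³ kg·m/s.
λ = h/p = 5.36 × 10⁻¹¹ m = 53.6 pm.

λ = 53.6 pm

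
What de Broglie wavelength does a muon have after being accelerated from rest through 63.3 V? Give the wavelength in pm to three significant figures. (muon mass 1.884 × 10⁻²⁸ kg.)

KE = eV = 1.602 × 10⁻¹⁹ × 63.30 = 1.014 × 10⁻¹⁷ J.
p = √(2mKE) = √(2 × 1.884 × 10⁻²⁸ × 1.014 × 10⁻¹⁷) = 6.181 × 10⁻²³ kg·m/s.
λ = h/p = 6.626 × 10⁻³⁴ / 6.181 × 10⁻²³ = 1.07 × 10⁻¹¹ m = 10.7 pm.

λ = 10.7 pm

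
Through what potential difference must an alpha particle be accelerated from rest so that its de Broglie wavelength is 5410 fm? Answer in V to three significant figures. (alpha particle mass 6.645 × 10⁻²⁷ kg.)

V = 3.52 V

p = h/λ = 6.626 × 10⁻³⁴ / 5.410 × 10⁻¹² = 1.225 × 10⁻²² kg·m/s.
KE = p²/(2m) = 1.129 × 10⁻¹⁸ J.
V = KE/2e = 1.129 × 10⁻¹⁸ / (2 × 1.602 × 10⁻¹⁹) = 3.52 V.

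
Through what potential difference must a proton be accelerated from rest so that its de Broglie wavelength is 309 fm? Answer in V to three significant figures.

V = 8580 V

p = h/λ = 6.626 × 10⁻³⁴ / 3.090 × 10⁻¹³ = 2.144 × 10⁻²¹ kg·m/s.
KE = p²/(2m) = 1.374 × 10⁻¹⁵ J.
V = KE/e = 1.374 × 10⁻¹⁵ / (1.602 × 10⁻¹⁹) = 8580 V.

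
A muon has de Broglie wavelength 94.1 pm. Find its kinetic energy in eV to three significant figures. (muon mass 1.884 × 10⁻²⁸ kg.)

p = h/λ = 6.626 × 10⁻³⁴ / 9.410 × 10⁻¹¹ = 7.041 × 10⁻²⁴ kg·m/s.
KE = p²/(2m) = (7.041 × 10⁻²⁴)² / (2 × 1.884 × 10⁻²⁸) = 1.316 × 10⁻¹⁹ J = 0.821 eV.

KE = 0.821 eV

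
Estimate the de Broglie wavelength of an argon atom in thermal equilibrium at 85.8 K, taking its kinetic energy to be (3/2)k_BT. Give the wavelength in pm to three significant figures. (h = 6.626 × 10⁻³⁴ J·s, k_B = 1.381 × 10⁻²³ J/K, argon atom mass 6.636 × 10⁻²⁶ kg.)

KE = (3/2)k_BT = 1.5 × 1.381 × 10⁻²³ × 85.8 = 1.777 × 10⁻²¹ J.
p = √(2mKE) = √(2 × 6.636 × 10⁻²⁶ × 1.777 × 10⁻²¹) = 1.536 × 10⁻²³ kg·m/s.
λ = h/p = 4.31 × 10⁻¹¹ m = 43.1 pm.

λ = 43.1 pm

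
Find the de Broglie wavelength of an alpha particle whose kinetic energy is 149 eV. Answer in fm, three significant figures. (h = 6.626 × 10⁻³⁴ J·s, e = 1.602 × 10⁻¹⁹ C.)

KE = 149 eV = 2.387 × 10⁻¹⁷ J.
p = √(2mKE) = √(2 × 6.645 × 10⁻²⁷ × 2.387 × 10⁻¹⁷) = 5.632 × 10⁻²² kg·m/s.
λ = h/p = 6.626 × 10⁻³⁴ / 5.632 × 10⁻²² = 1.18 × 10⁻¹² m = 1180 fm.

λ = 1180 fm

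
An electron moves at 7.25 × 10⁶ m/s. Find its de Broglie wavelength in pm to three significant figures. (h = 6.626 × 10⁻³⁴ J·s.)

λ = 100 pm

p = mv = 9.109 × 10⁻³¹ × 7.25 × 10⁶ = 6.604 × 10⁻²⁴ kg·m/s.
λ = h/p = 6.626 × 10⁻³⁴ / 6.604 × 10⁻²⁴ = 1.00 × 10⁻¹⁰ m = 100 pm.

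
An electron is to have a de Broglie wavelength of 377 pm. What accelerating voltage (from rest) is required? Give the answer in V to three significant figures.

V = 10.6 V

p = h/λ = 6.626 × 10⁻³⁴ / 3.770 × 10⁻¹⁰ = 1.758 × 10⁻²⁴ kg·m/s.
KE = p²/(2m) = 1.696 × 10⁻¹⁸ J.
V = KE/e = 1.696 × 10⁻¹⁸ / (1.602 × 10⁻¹⁹) = 10.6 V.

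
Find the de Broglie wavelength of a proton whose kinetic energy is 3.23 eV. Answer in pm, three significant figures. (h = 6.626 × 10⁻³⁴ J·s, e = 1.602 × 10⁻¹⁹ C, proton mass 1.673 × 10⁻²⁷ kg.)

KE = 3.23 eV = 5.174 × 10⁻¹⁹ J.
p = √(2mKE) = √(2 × 1.673 × 10⁻²⁷ × 5.174 × 10⁻¹⁹) = 4.161 × 10⁻²³ kg·m/s.
λ = h/p = 6.626 × 10⁻³⁴ / 4.161 × 10⁻²³ = 1.59 × 10⁻¹¹ m = 15.9 pm.

λ = 15.9 pm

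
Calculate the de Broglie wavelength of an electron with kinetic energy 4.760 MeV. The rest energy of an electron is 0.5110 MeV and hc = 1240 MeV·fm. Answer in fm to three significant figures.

λ = 236 fm

Total energy E = KE + m₀c² = 4.760 + 0.5110 = 5.2710 MeV.
(pc)² = E² − (m₀c²)² = (5.2710)² − (0.5110)² = 27.52 MeV², so pc = 5.246 MeV.
λ = hc/(pc) = 1240 MeV·fm / 5.246 MeV = 236 fm.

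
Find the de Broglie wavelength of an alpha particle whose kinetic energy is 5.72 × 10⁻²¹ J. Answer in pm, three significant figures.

λ = 76.0 pm

p = √(2mKE) = √(2 × 6.645 × 10⁻²⁷ × 5.720 × 10⁻²¹) = 8.719 × 10⁻²⁴ kg·m/s.
λ = h/p = 6.626 × 10⁻³⁴ / 8.719 × 10⁻²⁴ = 7.60 × 10⁻¹¹ m = 76.0 pm.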